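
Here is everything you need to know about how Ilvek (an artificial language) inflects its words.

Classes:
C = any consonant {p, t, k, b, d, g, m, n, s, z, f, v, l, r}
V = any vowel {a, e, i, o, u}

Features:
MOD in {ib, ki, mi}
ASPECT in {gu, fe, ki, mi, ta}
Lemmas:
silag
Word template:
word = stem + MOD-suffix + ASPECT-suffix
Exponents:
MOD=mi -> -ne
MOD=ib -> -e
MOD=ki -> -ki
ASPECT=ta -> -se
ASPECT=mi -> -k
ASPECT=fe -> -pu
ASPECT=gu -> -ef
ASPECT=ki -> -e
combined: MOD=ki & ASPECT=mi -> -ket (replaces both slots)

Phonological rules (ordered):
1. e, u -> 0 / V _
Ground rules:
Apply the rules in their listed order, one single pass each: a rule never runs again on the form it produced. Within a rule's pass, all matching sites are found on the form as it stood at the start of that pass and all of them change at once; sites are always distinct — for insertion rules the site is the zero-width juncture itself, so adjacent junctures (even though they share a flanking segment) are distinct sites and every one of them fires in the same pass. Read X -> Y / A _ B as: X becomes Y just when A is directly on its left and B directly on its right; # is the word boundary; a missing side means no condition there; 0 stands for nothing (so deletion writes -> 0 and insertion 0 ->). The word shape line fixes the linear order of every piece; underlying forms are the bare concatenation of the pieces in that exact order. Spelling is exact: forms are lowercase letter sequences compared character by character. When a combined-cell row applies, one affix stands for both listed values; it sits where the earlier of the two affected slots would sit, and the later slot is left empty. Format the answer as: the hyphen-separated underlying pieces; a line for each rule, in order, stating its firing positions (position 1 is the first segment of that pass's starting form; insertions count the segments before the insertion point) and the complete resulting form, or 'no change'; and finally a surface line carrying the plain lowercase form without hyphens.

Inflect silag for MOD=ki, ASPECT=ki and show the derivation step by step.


underlying: silag-ki-e
1. e, u -> 0 / V _: fires at position(s) 8: silagki
surface: silagki


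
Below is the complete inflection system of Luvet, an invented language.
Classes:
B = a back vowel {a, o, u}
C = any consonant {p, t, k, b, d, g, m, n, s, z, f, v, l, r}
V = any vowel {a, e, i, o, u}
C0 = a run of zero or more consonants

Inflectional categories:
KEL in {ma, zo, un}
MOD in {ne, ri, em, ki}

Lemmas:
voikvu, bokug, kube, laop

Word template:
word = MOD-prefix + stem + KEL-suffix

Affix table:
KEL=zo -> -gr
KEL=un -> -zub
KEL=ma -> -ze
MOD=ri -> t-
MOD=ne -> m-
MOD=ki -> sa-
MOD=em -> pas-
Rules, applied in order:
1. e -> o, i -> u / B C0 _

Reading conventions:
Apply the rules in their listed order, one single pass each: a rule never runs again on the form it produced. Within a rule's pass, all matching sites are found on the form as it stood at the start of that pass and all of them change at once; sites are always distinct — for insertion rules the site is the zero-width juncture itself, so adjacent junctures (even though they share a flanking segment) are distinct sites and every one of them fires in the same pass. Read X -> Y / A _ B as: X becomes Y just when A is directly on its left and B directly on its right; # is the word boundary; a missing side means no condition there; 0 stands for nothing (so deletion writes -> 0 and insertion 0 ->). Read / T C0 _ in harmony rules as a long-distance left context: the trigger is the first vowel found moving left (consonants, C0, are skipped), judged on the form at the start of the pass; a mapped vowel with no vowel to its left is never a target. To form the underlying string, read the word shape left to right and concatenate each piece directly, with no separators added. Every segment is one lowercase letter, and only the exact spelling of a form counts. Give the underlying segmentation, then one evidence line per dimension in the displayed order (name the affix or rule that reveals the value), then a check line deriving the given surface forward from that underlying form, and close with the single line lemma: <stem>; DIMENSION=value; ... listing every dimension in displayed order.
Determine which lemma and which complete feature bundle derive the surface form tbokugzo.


underlying: t-bokug-ze
KEL=ma - signalled by the affix -ze
MOD=ri - signalled by the affix t-
check: tbokugze -> tbokugzo
lemma: bokug; KEL=ma; MOD=ri


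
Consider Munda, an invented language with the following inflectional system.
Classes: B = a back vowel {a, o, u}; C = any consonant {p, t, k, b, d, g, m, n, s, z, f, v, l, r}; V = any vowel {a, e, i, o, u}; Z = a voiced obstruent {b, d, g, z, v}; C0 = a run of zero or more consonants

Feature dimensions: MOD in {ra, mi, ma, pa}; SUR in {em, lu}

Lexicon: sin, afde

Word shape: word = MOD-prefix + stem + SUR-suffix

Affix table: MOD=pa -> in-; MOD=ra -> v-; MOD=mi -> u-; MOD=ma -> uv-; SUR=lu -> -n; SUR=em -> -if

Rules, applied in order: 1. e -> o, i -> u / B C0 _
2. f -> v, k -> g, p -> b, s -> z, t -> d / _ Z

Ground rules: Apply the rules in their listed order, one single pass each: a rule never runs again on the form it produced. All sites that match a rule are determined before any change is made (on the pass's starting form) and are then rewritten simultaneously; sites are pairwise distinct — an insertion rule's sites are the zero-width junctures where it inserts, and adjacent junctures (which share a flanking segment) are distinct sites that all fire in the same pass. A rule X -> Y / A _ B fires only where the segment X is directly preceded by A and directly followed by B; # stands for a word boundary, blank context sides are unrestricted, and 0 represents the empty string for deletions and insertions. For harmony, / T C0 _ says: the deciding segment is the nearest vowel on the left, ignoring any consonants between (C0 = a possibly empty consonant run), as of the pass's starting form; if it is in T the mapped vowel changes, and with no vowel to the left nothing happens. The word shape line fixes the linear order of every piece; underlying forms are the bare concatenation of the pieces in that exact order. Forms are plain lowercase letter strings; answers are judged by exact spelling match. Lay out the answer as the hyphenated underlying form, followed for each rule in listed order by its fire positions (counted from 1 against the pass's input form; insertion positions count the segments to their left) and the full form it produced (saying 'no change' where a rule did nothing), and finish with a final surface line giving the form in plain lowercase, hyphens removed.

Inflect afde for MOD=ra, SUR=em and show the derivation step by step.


underlying: v-afde-if
1. e -> o, i -> u / B C0 _: fires at position(s) 5: vafdoif
2. f -> v, k -> g, p -> b, s -> z, t -> d / _ Z: fires at position(s) 3: vavdoif
surface: vavdoif


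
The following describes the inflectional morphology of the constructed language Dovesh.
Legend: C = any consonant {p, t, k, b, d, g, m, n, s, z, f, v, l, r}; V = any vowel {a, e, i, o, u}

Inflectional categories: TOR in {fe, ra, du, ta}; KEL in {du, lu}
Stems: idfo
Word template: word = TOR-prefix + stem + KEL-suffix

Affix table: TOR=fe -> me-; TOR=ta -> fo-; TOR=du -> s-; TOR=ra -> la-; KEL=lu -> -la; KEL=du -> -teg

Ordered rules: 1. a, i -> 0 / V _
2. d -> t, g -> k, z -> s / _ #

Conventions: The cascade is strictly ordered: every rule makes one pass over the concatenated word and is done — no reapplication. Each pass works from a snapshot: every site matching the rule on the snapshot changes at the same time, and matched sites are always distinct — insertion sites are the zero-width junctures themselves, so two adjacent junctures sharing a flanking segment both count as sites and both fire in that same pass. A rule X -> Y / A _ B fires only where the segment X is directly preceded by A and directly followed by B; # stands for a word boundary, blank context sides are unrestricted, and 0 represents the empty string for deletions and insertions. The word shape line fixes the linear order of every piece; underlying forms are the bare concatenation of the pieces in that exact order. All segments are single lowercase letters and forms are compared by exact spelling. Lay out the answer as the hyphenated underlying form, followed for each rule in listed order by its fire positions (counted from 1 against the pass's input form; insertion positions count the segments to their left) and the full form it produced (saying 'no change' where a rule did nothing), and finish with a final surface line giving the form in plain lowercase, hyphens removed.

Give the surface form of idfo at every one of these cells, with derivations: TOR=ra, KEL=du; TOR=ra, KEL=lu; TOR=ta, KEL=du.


cell TOR=ra, KEL=du:
underlying: la-idfo-teg
1. a, i -> 0 / V _: fires at position(s) 3: ladfoteg
2. d -> t, g -> k, z -> s / _ #: fires at position(s) 8: ladfotek
surface: ladfotek

cell TOR=ra, KEL=lu:
underlying: la-idfo-la
1. a, i -> 0 / V _: fires at position(s) 3: ladfola
2. d -> t, g -> k, z -> s / _ #: no change
surface: ladfola

cell TOR=ta, KEL=du:
underlying: fo-idfo-teg
1. a, i -> 0 / V _: fires at position(s) 3: fodfoteg
2. d -> t, g -> k, z -> s / _ #: fires at position(s) 8: fodfotek
surface: fodfotek


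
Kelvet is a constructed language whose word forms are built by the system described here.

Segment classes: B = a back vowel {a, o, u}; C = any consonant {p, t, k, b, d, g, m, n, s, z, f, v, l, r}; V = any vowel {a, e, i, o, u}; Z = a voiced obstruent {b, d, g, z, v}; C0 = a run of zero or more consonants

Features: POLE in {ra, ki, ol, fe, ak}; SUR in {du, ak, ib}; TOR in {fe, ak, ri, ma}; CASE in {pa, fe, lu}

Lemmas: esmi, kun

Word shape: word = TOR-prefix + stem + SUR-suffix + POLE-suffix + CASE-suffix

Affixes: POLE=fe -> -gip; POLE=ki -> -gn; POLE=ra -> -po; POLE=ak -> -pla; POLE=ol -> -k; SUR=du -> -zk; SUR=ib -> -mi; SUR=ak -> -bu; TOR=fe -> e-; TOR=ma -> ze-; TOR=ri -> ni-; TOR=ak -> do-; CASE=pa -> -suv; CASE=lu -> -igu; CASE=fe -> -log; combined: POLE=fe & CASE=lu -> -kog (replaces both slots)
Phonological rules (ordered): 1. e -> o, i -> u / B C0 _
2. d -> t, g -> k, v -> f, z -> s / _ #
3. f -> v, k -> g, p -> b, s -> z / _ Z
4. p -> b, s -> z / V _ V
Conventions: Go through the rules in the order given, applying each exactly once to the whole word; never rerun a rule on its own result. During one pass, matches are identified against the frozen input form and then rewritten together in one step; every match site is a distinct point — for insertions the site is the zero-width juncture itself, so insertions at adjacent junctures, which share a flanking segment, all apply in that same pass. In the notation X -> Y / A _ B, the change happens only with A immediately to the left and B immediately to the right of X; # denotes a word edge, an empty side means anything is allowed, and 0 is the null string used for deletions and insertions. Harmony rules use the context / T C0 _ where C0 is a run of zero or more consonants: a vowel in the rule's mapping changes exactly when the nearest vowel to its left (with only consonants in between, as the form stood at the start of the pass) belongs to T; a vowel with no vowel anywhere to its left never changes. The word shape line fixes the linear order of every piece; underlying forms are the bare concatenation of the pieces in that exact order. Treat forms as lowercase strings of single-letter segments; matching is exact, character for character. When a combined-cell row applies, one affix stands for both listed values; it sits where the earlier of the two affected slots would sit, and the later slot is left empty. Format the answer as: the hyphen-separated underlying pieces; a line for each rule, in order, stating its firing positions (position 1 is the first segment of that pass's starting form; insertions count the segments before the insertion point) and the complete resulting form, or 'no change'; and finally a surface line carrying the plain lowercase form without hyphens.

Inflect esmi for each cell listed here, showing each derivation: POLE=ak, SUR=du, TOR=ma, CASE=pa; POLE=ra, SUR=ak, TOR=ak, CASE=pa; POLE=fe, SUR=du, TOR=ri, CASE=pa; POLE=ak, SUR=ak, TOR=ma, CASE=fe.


cell POLE=ak, SUR=du, TOR=ma, CASE=pa:
underlying: ze-esmi-zk-pla-suv
1. e -> o, i -> u / B C0 _: no change
2. d -> t, g -> k, v -> f, z -> s / _ #: fires at position(s) 14: zeesmizkplasuf
3. f -> v, k -> g, p -> b, s -> z / _ Z: no change
4. p -> b, s -> z / V _ V: fires at position(s) 12: zeesmizkplazuf
surface: zeesmizkplazuf

cell POLE=ra, SUR=ak, TOR=ak, CASE=pa:
underlying: do-esmi-bu-po-suv
1. e -> o, i -> u / B C0 _: fires at position(s) 3: doosmibuposuv
2. d -> t, g -> k, v -> f, z -> s / _ #: fires at position(s) 13: doosmibuposuf
3. f -> v, k -> g, p -> b, s -> z / _ Z: no change
4. p -> b, s -> z / V _ V: fires at position(s) 9, 11: doosmibubozuf
surface: doosmibubozuf

cell POLE=fe, SUR=du, TOR=ri, CASE=pa:
underlying: ni-esmi-zk-gip-suv
1. e -> o, i -> u / B C0 _: no change
2. d -> t, g -> k, v -> f, z -> s / _ #: fires at position(s) 14: niesmizkgipsuf
3. f -> v, k -> g, p -> b, s -> z / _ Z: fires at position(s) 8: niesmizggipsuf
4. p -> b, s -> z / V _ V: no change
surface: niesmizggipsuf

cell POLE=ak, SUR=ak, TOR=ma, CASE=fe:
underlying: ze-esmi-bu-pla-log
1. e -> o, i -> u / B C0 _: no change
2. d -> t, g -> k, v -> f, z -> s / _ #: fires at position(s) 14: zeesmibuplalok
3. f -> v, k -> g, p -> b, s -> z / _ Z: no change
4. p -> b, s -> z / V _ V: no change
surface: zeesmibuplalok


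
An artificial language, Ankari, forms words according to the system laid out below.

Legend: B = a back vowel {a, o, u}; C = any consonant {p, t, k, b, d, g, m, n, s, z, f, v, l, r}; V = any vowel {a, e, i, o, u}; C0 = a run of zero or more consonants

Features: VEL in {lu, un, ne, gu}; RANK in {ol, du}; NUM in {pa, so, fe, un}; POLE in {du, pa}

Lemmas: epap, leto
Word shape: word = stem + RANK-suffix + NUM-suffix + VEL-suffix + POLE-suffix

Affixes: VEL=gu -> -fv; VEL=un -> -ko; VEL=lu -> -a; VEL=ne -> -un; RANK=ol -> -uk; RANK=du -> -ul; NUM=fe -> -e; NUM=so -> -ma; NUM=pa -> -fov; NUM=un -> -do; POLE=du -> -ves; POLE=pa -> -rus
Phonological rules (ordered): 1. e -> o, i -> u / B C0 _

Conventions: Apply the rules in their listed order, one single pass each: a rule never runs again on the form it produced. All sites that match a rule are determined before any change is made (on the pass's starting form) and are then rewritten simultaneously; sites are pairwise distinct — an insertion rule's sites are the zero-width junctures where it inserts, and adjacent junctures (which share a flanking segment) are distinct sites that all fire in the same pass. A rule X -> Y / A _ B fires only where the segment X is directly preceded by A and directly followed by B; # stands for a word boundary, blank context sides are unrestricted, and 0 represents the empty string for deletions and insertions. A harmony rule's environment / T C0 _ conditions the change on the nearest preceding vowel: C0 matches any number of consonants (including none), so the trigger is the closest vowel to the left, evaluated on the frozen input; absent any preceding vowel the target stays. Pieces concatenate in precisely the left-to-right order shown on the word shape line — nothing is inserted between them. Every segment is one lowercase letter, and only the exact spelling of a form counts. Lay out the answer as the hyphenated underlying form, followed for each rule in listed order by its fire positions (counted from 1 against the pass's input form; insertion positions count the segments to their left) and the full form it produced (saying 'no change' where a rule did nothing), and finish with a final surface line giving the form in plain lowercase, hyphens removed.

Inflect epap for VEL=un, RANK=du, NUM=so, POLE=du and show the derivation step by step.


underlying: epap-ul-ma-ko-ves
1. e -> o, i -> u / B C0 _: fires at position(s) 12: epapulmakovos
surface: epapulmakovos


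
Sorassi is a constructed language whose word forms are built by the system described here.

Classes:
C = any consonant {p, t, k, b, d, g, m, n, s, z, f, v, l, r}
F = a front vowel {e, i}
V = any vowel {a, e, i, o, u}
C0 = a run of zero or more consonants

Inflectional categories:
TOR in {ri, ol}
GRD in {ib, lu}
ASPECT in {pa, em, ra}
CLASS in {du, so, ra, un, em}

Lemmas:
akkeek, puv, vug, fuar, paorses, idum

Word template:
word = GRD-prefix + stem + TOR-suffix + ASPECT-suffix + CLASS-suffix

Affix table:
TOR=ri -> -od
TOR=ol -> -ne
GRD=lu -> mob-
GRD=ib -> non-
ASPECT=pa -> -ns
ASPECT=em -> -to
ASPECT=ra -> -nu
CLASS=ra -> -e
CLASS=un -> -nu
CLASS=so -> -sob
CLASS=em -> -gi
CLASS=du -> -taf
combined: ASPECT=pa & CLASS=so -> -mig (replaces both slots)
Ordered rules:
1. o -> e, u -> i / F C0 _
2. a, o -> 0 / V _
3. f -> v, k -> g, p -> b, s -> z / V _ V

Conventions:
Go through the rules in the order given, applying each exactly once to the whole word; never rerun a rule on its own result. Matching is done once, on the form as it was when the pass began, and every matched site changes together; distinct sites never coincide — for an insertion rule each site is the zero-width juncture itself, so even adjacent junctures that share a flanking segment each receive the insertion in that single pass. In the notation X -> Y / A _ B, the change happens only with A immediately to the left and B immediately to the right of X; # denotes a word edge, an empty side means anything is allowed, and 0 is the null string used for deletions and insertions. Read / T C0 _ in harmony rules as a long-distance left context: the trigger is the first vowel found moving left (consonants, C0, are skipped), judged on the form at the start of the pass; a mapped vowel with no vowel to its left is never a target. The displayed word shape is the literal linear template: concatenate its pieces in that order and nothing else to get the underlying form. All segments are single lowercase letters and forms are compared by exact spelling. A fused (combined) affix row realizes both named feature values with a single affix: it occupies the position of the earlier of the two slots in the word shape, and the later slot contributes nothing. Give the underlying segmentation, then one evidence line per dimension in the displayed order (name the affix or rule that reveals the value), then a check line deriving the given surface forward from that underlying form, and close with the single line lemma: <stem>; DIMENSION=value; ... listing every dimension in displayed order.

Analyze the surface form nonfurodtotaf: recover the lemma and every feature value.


underlying: non-fuar-od-to-taf
TOR=ri - signalled by the affix -od
GRD=ib - signalled by the affix non-
ASPECT=em - signalled by the affix -to
CLASS=du - signalled by the affix -taf
check: nonfuarodtotaf -> nonfuarodtotaf -> nonfurodtotaf -> nonfurodtotaf
lemma: fuar; TOR=ri; GRD=ib; ASPECT=em; CLASS=du


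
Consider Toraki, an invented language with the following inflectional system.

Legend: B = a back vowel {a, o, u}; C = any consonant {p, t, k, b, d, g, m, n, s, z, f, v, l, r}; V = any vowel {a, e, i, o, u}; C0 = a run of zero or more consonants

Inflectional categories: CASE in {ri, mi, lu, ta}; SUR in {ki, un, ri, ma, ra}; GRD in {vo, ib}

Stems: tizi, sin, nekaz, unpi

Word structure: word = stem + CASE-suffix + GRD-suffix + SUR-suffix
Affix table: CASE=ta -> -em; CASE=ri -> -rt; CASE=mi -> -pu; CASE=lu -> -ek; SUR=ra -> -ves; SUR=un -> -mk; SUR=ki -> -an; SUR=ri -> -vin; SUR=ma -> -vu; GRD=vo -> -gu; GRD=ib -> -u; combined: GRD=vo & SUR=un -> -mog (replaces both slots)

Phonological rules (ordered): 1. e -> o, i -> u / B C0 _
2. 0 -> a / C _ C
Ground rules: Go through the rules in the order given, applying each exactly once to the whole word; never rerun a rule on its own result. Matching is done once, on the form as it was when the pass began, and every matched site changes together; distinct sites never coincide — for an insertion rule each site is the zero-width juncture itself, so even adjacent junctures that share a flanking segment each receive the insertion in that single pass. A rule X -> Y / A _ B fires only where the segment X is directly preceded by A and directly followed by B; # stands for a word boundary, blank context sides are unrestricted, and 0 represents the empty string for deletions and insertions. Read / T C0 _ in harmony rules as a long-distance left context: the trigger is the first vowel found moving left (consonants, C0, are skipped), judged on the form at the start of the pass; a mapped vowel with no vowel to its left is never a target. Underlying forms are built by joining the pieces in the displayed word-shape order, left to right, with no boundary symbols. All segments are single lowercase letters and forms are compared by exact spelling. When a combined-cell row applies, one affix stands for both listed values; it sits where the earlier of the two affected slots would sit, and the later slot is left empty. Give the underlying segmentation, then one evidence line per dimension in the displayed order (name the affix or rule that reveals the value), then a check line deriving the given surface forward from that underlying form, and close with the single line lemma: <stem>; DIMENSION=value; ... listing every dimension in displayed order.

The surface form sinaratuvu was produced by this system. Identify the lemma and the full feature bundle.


underlying: sin-rt-u-vu
CASE=ri - signalled by the affix -rt
SUR=ma - signalled by the affix -vu
GRD=ib - signalled by the affix -u
check: sinrtuvu -> sinrtuvu -> sinaratuvu
lemma: sin; CASE=ri; SUR=ma; GRD=ib


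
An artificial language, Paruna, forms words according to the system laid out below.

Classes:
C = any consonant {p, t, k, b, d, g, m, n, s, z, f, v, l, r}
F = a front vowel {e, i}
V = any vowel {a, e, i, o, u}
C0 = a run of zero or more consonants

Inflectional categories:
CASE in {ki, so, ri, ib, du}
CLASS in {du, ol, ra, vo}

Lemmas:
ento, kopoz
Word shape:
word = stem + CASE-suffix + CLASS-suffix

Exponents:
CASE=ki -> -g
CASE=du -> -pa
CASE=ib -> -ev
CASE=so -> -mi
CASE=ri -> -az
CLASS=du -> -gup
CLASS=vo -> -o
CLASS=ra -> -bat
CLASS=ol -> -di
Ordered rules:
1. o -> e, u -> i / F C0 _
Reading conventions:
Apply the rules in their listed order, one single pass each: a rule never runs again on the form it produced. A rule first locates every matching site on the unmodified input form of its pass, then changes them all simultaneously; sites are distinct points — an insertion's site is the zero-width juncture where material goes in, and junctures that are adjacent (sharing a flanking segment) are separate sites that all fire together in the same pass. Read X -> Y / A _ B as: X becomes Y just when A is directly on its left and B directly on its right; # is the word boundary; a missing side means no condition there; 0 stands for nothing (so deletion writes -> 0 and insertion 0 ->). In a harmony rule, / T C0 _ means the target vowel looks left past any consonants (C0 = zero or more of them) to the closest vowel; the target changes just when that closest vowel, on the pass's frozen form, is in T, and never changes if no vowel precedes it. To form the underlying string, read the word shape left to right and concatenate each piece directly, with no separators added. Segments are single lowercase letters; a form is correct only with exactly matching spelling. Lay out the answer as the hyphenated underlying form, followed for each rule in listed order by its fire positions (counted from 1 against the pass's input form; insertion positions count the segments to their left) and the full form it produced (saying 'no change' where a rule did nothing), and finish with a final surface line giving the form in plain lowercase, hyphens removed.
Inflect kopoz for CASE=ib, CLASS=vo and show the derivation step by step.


underlying: kopoz-ev-o
1. o -> e, u -> i / F C0 _: fires at position(s) 8: kopozeve
surface: kopozeve


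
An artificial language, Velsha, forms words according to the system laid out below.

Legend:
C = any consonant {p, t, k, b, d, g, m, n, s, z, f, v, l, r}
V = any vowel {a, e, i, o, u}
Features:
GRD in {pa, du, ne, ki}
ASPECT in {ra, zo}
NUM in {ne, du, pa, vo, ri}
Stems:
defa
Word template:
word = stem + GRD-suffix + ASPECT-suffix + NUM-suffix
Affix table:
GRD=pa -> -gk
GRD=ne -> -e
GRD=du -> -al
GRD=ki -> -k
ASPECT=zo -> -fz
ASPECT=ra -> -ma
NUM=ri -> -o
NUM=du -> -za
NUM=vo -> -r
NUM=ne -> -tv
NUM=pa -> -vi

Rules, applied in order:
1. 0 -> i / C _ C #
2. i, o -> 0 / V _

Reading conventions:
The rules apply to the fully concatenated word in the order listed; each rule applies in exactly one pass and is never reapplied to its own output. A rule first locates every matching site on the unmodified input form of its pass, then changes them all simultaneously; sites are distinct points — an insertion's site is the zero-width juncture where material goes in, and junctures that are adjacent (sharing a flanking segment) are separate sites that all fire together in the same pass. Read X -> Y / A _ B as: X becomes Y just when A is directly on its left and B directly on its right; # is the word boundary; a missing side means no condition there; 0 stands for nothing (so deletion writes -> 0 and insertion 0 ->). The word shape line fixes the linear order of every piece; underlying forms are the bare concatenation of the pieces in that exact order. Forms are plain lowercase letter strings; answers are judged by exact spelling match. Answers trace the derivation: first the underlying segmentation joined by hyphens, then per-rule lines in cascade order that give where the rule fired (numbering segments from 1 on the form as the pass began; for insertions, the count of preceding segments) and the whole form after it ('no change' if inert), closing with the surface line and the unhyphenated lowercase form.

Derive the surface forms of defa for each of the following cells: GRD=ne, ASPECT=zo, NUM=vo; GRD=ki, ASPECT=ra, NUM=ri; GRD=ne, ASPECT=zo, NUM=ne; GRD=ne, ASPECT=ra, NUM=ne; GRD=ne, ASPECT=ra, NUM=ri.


cell GRD=ne, ASPECT=zo, NUM=vo:
underlying: defa-e-fz-r
1. 0 -> i / C _ C #: inserts after position(s) 7: defaefzir
2. i, o -> 0 / V _: no change
surface: defaefzir

cell GRD=ki, ASPECT=ra, NUM=ri:
underlying: defa-k-ma-o
1. 0 -> i / C _ C #: no change
2. i, o -> 0 / V _: fires at position(s) 8: defakma
surface: defakma

cell GRD=ne, ASPECT=zo, NUM=ne:
underlying: defa-e-fz-tv
1. 0 -> i / C _ C #: inserts after position(s) 8: defaefztiv
2. i, o -> 0 / V _: no change
surface: defaefztiv

cell GRD=ne, ASPECT=ra, NUM=ne:
underlying: defa-e-ma-tv
1. 0 -> i / C _ C #: inserts after position(s) 8: defaemativ
2. i, o -> 0 / V _: no change
surface: defaemativ

cell GRD=ne, ASPECT=ra, NUM=ri:
underlying: defa-e-ma-o
1. 0 -> i / C _ C #: no change
2. i, o -> 0 / V _: fires at position(s) 8: defaema
surface: defaema


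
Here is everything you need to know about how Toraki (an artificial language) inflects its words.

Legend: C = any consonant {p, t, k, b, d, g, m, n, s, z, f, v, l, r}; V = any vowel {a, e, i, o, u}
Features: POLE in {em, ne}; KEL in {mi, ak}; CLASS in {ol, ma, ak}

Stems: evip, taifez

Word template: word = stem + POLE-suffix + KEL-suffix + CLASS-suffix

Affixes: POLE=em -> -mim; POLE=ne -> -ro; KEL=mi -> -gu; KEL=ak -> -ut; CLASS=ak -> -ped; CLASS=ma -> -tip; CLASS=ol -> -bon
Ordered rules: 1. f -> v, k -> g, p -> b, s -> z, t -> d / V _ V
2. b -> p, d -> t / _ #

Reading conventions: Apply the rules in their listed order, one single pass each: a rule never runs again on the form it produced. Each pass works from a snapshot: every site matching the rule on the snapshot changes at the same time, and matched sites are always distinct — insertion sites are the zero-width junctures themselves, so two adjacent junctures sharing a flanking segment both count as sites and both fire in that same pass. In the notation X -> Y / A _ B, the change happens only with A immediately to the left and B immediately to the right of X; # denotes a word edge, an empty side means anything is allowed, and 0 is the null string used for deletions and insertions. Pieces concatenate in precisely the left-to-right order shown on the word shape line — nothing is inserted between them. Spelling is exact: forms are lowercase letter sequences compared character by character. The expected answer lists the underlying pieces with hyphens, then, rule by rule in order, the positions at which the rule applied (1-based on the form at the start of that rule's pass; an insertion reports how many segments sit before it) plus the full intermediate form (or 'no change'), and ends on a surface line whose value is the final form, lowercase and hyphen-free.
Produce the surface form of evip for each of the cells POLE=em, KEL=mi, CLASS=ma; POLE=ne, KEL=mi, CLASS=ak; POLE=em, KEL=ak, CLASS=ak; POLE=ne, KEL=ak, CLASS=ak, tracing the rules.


cell POLE=em, KEL=mi, CLASS=ma:
underlying: evip-mim-gu-tip
1. f -> v, k -> g, p -> b, s -> z, t -> d / V _ V: fires at position(s) 10: evipmimgudip
2. b -> p, d -> t / _ #: no change
surface: evipmimgudip

cell POLE=ne, KEL=mi, CLASS=ak:
underlying: evip-ro-gu-ped
1. f -> v, k -> g, p -> b, s -> z, t -> d / V _ V: fires at position(s) 9: eviprogubed
2. b -> p, d -> t / _ #: fires at position(s) 11: eviprogubet
surface: eviprogubet

cell POLE=em, KEL=ak, CLASS=ak:
underlying: evip-mim-ut-ped
1. f -> v, k -> g, p -> b, s -> z, t -> d / V _ V: no change
2. b -> p, d -> t / _ #: fires at position(s) 12: evipmimutpet
surface: evipmimutpet

cell POLE=ne, KEL=ak, CLASS=ak:
underlying: evip-ro-ut-ped
1. f -> v, k -> g, p -> b, s -> z, t -> d / V _ V: no change
2. b -> p, d -> t / _ #: fires at position(s) 11: eviproutpet
surface: eviproutpet


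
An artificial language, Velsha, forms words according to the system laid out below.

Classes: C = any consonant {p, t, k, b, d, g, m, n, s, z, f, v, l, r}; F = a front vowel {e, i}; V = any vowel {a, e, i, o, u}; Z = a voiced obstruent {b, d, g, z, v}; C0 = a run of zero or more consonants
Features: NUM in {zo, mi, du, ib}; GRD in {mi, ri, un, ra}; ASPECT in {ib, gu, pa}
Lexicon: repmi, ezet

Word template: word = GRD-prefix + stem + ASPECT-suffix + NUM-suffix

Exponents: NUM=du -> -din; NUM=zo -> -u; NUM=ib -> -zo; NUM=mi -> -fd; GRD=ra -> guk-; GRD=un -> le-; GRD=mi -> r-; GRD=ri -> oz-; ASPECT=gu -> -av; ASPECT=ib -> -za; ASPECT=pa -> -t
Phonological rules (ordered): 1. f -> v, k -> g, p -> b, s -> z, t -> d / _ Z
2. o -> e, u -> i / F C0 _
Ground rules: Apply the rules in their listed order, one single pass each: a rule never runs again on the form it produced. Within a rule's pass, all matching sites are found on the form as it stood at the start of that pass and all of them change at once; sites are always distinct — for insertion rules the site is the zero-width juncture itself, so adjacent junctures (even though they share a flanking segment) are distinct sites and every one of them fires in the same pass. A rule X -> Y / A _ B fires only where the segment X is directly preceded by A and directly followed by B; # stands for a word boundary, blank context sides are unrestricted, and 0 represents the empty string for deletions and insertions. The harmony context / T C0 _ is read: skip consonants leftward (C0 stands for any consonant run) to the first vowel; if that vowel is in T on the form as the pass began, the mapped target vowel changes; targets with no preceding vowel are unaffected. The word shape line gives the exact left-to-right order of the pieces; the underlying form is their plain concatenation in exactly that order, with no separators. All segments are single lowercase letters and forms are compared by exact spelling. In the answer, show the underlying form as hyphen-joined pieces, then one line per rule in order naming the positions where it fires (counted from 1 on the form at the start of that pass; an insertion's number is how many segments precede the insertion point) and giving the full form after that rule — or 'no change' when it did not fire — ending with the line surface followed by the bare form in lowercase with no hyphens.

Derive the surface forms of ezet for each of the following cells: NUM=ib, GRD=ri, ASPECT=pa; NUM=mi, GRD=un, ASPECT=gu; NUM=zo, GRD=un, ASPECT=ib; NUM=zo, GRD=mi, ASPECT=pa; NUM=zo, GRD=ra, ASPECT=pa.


cell NUM=ib, GRD=ri, ASPECT=pa:
underlying: oz-ezet-t-zo
1. f -> v, k -> g, p -> b, s -> z, t -> d / _ Z: fires at position(s) 7: ozezetdzo
2. o -> e, u -> i / F C0 _: fires at position(s) 9: ozezetdze
surface: ozezetdze

cell NUM=mi, GRD=un, ASPECT=gu:
underlying: le-ezet-av-fd
1. f -> v, k -> g, p -> b, s -> z, t -> d / _ Z: fires at position(s) 9: leezetavvd
2. o -> e, u -> i / F C0 _: no change
surface: leezetavvd

cell NUM=zo, GRD=un, ASPECT=ib:
underlying: le-ezet-za-u
1. f -> v, k -> g, p -> b, s -> z, t -> d / _ Z: fires at position(s) 6: leezedzau
2. o -> e, u -> i / F C0 _: no change
surface: leezedzau

cell NUM=zo, GRD=mi, ASPECT=pa:
underlying: r-ezet-t-u
1. f -> v, k -> g, p -> b, s -> z, t -> d / _ Z: no change
2. o -> e, u -> i / F C0 _: fires at position(s) 7: rezetti
surface: rezetti

cell NUM=zo, GRD=ra, ASPECT=pa:
underlying: guk-ezet-t-u
1. f -> v, k -> g, p -> b, s -> z, t -> d / _ Z: no change
2. o -> e, u -> i / F C0 _: fires at position(s) 9: gukezetti
surface: gukezetti


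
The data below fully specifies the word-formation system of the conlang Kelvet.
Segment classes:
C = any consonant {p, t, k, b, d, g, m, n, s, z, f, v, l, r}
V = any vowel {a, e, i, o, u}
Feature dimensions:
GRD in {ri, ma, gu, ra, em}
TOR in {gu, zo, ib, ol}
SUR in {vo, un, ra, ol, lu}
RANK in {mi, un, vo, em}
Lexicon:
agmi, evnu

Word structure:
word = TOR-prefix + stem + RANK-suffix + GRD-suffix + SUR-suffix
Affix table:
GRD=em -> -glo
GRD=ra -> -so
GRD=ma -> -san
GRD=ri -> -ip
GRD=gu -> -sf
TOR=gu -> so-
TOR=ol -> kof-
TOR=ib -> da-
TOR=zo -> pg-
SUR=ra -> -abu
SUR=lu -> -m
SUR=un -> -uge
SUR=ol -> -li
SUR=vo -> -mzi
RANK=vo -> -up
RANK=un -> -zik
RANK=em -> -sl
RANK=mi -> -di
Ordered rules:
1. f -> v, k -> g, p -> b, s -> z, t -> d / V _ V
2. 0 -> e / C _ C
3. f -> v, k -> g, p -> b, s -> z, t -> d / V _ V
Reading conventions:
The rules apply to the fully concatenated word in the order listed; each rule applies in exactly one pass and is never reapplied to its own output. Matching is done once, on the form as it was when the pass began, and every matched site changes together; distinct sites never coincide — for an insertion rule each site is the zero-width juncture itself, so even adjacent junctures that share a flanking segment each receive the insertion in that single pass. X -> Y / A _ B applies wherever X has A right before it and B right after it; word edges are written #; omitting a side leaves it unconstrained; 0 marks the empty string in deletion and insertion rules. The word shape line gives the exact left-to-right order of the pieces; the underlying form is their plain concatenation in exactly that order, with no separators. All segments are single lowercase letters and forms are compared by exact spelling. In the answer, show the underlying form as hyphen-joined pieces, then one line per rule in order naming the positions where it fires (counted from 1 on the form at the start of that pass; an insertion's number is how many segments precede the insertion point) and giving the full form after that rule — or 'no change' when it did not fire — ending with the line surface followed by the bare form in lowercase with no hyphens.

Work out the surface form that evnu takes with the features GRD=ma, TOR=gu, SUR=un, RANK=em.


underlying: so-evnu-sl-san-uge
1. f -> v, k -> g, p -> b, s -> z, t -> d / V _ V: no change
2. 0 -> e / C _ C: inserts after position(s) 4, 7, 8: soevenuselesanuge
3. f -> v, k -> g, p -> b, s -> z, t -> d / V _ V: fires at position(s) 8, 12: soevenuzelezanuge
surface: soevenuzelezanuge


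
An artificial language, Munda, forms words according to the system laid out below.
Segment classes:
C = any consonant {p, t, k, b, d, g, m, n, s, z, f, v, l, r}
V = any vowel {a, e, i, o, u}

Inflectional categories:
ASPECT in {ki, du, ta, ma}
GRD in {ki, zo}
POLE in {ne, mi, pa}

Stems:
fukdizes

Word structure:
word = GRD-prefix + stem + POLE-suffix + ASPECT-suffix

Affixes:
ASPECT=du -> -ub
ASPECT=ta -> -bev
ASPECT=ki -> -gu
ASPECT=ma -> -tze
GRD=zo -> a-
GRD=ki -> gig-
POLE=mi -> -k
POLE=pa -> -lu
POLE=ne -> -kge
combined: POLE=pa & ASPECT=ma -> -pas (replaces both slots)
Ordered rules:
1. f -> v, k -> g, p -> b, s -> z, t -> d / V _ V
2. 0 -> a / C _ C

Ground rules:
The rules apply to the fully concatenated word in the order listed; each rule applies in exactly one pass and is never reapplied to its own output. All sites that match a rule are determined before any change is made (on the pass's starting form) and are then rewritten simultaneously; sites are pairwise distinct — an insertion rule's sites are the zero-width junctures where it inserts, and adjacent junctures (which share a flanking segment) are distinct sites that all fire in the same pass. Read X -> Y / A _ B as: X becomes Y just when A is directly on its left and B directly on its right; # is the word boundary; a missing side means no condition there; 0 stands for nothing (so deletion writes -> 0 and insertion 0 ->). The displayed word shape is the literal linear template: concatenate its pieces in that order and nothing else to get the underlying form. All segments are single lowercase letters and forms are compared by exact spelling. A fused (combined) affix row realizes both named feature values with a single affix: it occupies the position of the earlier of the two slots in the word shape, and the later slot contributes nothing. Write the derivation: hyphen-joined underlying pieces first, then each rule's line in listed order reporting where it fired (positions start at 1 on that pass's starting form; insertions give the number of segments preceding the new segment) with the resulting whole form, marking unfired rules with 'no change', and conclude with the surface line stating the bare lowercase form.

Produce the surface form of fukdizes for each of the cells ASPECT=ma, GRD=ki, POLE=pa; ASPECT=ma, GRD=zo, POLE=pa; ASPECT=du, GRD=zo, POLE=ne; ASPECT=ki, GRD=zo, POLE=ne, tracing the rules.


cell ASPECT=ma, GRD=ki, POLE=pa:
underlying: gig-fukdizes-pas
1. f -> v, k -> g, p -> b, s -> z, t -> d / V _ V: no change
2. 0 -> a / C _ C: inserts after position(s) 3, 6, 11: gigafukadizesapas
surface: gigafukadizesapas

cell ASPECT=ma, GRD=zo, POLE=pa:
underlying: a-fukdizes-pas
1. f -> v, k -> g, p -> b, s -> z, t -> d / V _ V: fires at position(s) 2: avukdizespas
2. 0 -> a / C _ C: inserts after position(s) 4, 9: avukadizesapas
surface: avukadizesapas

cell ASPECT=du, GRD=zo, POLE=ne:
underlying: a-fukdizes-kge-ub
1. f -> v, k -> g, p -> b, s -> z, t -> d / V _ V: fires at position(s) 2: avukdizeskgeub
2. 0 -> a / C _ C: inserts after position(s) 4, 9, 10: avukadizesakageub
surface: avukadizesakageub

cell ASPECT=ki, GRD=zo, POLE=ne:
underlying: a-fukdizes-kge-gu
1. f -> v, k -> g, p -> b, s -> z, t -> d / V _ V: fires at position(s) 2: avukdizeskgegu
2. 0 -> a / C _ C: inserts after position(s) 4, 9, 10: avukadizesakagegu
surface: avukadizesakagegu


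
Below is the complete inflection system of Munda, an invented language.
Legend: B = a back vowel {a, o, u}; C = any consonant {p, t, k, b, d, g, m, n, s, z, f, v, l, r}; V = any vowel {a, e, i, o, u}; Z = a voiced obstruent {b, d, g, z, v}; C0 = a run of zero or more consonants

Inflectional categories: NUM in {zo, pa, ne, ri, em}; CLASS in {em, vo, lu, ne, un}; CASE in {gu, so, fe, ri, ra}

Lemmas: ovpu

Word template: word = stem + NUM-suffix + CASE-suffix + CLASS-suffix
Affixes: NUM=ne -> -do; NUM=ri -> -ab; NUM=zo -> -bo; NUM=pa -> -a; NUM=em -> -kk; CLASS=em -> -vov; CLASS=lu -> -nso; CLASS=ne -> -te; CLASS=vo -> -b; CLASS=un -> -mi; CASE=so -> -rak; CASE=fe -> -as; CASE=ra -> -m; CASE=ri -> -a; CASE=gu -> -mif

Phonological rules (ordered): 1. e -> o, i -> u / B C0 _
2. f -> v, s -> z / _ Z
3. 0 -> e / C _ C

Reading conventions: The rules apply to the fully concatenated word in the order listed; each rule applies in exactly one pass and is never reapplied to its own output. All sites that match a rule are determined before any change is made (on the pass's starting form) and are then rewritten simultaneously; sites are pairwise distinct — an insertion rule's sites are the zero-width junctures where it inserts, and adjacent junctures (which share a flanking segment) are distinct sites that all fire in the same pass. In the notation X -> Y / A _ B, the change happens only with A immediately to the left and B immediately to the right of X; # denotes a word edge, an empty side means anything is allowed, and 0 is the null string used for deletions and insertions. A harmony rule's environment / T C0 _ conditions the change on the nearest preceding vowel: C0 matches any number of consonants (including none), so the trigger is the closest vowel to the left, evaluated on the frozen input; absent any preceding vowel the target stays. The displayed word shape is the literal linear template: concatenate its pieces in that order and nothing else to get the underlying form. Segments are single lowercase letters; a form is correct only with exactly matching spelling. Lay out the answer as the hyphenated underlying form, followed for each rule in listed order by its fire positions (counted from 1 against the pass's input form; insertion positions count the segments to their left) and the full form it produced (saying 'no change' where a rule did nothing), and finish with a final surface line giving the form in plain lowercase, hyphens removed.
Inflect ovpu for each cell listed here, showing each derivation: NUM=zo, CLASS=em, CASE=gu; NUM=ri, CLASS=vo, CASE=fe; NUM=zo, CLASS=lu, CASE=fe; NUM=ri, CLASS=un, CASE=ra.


cell NUM=zo, CLASS=em, CASE=gu:
underlying: ovpu-bo-mif-vov
1. e -> o, i -> u / B C0 _: fires at position(s) 8: ovpubomufvov
2. f -> v, s -> z / _ Z: fires at position(s) 9: ovpubomuvvov
3. 0 -> e / C _ C: inserts after position(s) 2, 9: ovepubomuvevov
surface: ovepubomuvevov

cell NUM=ri, CLASS=vo, CASE=fe:
underlying: ovpu-ab-as-b
1. e -> o, i -> u / B C0 _: no change
2. f -> v, s -> z / _ Z: fires at position(s) 8: ovpuabazb
3. 0 -> e / C _ C: inserts after position(s) 2, 8: ovepuabazeb
surface: ovepuabazeb

cell NUM=zo, CLASS=lu, CASE=fe:
underlying: ovpu-bo-as-nso
1. e -> o, i -> u / B C0 _: no change
2. f -> v, s -> z / _ Z: no change
3. 0 -> e / C _ C: inserts after position(s) 2, 8, 9: ovepuboaseneso
surface: ovepuboaseneso

cell NUM=ri, CLASS=un, CASE=ra:
underlying: ovpu-ab-m-mi
1. e -> o, i -> u / B C0 _: fires at position(s) 9: ovpuabmmu
2. f -> v, s -> z / _ Z: no change
3. 0 -> e / C _ C: inserts after position(s) 2, 6, 7: ovepuabememu
surface: ovepuabememu
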